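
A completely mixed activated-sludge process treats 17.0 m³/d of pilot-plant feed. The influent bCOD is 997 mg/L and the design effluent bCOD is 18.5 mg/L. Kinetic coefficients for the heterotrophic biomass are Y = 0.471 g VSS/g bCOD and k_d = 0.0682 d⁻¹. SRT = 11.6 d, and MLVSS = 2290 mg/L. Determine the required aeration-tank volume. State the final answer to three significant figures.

V ≈ 22.2 m³

Rearranging the biomass balance for a CMAS with decay, V = Y·Q·ΔS·θ_c / [X·(1+k_d θ_c)] = 0.471 × 17.0 × (997 − 18.5) × 11.6 / [2290 × (1 + 0.0682 × 11.6)] = 9.09×10^4 / 4102 = 22.16 m³.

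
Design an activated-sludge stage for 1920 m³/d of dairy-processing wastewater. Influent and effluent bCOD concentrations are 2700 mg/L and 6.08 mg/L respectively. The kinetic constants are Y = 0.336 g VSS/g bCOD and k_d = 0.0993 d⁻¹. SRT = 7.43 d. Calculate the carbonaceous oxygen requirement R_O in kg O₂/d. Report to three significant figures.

R_O ≈ 3750 kg O₂/d

Y_obs = Y / (1 + k_d θ_c) = 0.336 / (1 + 0.0993 × 7.43) = 0.336 / 1.738 = 0.1933.
Substrate removed = Q·(S₀ − S) = 1920 m³/d × (2700 − 6.08) g/m³ = 5.17×10^6 g/d = 5172 kg/d.
P_X = Y_obs·Q·(S₀ − S) = 0.1933 × 5172 = 1000 kg VSS/d.
R_O = Q·ΔS − 1.42 P_X = 5172 − 1420 = 3752 kg O₂/d.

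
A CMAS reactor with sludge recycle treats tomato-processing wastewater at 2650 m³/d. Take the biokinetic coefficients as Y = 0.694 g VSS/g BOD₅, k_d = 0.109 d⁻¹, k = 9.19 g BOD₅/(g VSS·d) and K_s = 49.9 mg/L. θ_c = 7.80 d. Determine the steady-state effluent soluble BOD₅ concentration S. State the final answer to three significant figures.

From the Monod/SRT balance for a CMAS, S = K_s·(1+k_d θ_c)/[θ_c·(Y k − k_d) − 1] = 49.9 × (1 + 0.109 × 7.80) / [7.80 × (0.694 × 9.19 − 0.109) − 1] = 92.32 / 47.90 = 1.928 mg/L.

S ≈ 1.93 mg/L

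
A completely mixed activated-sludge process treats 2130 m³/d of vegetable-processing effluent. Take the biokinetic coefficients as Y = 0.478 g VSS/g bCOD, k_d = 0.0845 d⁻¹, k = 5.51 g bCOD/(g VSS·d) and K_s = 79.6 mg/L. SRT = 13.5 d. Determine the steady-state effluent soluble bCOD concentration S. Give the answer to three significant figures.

From the Monod/SRT balance for a CMAS, S = K_s·(1+k_d θ_c)/[θ_c·(Y k − k_d) − 1] = 79.6 × (1 + 0.0845 × 13.5) / [13.5 × (0.478 × 5.51 − 0.0845) − 1] = 170.4 / 33.42 = 5.100 mg/L.

S ≈ 5.10 mg/L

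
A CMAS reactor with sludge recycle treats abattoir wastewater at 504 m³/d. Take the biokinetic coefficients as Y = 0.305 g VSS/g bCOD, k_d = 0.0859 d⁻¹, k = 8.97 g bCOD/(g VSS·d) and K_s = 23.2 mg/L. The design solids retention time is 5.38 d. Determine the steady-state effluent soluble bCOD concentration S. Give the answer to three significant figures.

S ≈ 2.56 mg/L

Effluent substrate depends only on kinetics and SRT: S = K_s(1 + k_d θ_c) / [θ_c(Yk − k_d) − 1] = 23.2 × (1 + 0.0859 × 5.38) / [5.38 × (0.305 × 8.97 − 0.0859) − 1] = 33.92 / 13.26 = 2.559 mg/L.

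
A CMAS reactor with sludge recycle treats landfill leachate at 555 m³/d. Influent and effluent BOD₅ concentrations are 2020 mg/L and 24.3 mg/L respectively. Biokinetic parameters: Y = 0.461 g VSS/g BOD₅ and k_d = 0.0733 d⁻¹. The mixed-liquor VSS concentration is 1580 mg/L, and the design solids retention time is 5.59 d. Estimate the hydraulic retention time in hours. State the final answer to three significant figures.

τ ≈ 55.4 h

Rearranging the biomass balance for a CMAS with decay, V = Y·Q·ΔS·θ_c / [X·(1+k_d θ_c)] = 0.461 × 555 × (2020 − 24.3) × 5.59 / [1580 × (1 + 0.0733 × 5.59)] = 2.85×10^6 / 2227 = 1281 m³.
τ = V/Q = 1281/555 = 2.309 d, or 55.41 h.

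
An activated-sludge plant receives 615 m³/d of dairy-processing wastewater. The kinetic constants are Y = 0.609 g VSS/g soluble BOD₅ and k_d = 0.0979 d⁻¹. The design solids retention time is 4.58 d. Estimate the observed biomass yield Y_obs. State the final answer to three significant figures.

Correct the yield for decay: Y_obs = Y/(1 + k_d θ_c) = 0.609 / (1 + 0.0979 × 4.58) = 0.609 / 1.448 = 0.4205.

Y_obs ≈ 0.420 g VSS/g soluble BOD₅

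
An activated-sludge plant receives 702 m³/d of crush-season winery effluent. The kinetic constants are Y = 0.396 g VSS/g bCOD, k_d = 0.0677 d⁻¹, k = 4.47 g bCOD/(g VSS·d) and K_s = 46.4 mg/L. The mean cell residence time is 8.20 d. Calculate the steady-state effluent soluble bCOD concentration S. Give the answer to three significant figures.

S ≈ 5.57 mg/L

Effluent substrate depends only on kinetics and SRT: S = K_s(1 + k_d θ_c) / [θ_c(Yk − k_d) − 1] = 46.4 × (1 + 0.0677 × 8.20) / [8.20 × (0.396 × 4.47 − 0.0677) − 1] = 72.16 / 12.96 = 5.568 mg/L.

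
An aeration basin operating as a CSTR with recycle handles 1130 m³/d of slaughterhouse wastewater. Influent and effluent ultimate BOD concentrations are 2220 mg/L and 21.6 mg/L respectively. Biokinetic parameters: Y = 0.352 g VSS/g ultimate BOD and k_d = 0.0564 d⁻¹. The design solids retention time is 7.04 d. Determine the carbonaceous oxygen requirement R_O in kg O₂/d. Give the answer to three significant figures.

The observed yield is Y_obs = Y/(1 + k_d·θ_c) = 0.352 / (1 + 0.0564 × 7.04) = 0.352 / 1.397 = 0.2520 g VSS per g ultimate BOD removed.
ΔS = 2220 − 21.6 = 2198 mg/L, so the substrate removal rate is 1130 × 2198/1000 = 2484 kg ultimate BOD/d.
Biomass synthesised: P_X = Y_obs × 2484 = 625.9 kg VSS/d.
R_O = Q·ΔS − 1.42 P_X = 2484 − 888.8 = 1595 kg O₂/d.

R_O ≈ 1600 kg O₂/d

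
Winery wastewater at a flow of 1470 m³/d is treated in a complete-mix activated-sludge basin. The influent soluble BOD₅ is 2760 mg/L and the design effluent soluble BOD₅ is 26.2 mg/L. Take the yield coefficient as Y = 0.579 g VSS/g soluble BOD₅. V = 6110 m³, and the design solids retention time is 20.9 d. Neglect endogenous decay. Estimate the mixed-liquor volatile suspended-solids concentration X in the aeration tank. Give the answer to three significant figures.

X ≈ 7960 mg/L

From V·X = Y·Q·(S₀ − S)·θ_c (decay neglected): X = 0.579 × 1470 × (2760 − 26.2) × 20.9 / 6110 = 7959 mg/L.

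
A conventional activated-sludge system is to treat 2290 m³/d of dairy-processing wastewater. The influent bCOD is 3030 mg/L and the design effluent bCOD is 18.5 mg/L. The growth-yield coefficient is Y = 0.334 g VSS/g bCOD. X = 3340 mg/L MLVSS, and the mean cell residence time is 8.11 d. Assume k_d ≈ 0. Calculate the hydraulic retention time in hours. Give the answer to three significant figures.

τ ≈ 58.6 h

V·X = Y·Q·ΔS·θ_c gives V = 0.334 × 2290 × (3030 − 18.5) × 8.11 / 3340 = 5593 m³.
HRT = V/Q = 5593 m³ / 2290 m³·d⁻¹ = 2.442 d × 24 = 58.62 h.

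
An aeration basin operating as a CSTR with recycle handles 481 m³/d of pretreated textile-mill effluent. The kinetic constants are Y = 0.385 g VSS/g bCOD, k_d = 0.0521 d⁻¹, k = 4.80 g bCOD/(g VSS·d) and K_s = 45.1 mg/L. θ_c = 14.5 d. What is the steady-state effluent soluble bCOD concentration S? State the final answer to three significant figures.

From the Monod/SRT balance for a CMAS, S = K_s·(1+k_d θ_c)/[θ_c·(Y k − k_d) − 1] = 45.1 × (1 + 0.0521 × 14.5) / [14.5 × (0.385 × 4.80 − 0.0521) − 1] = 79.17 / 25.04 = 3.162 mg/L.

S ≈ 3.16 mg/L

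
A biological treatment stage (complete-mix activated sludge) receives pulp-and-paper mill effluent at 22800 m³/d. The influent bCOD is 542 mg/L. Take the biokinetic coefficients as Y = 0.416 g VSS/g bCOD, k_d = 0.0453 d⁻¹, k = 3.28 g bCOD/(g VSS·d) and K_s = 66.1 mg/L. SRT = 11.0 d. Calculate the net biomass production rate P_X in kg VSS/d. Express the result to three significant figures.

For a completely mixed reactor with recycle the Lawrence–McCarty relation gives S = K_s·(1 + k_d·θ_c) / [θ_c·(Y·k − k_d) − 1] = 66.1 × (1 + 0.0453 × 11.0) / [11.0 × (0.416 × 3.28 − 0.0453) − 1] = 99.04 / 13.51 = 7.330 mg/L.
Observed yield with endogenous decay: Y_obs = Y / (1 + k_d·θ_c) = 0.416 / (1 + 0.0453 × 11.0) = 0.416 / 1.498 = 0.2776 g VSS/g bCOD.
Substrate removed = Q·(S₀ − S) = 22800 m³/d × (542 − 7.33) g/m³ = 1.22×10^7 g/d = 12190 kg/d.
Biomass produced: P_X = Y_obs·Q·ΔS = 0.2776 × 12190 ≈ 3385 kg VSS/d.

P_X ≈ 3380 kg VSS/d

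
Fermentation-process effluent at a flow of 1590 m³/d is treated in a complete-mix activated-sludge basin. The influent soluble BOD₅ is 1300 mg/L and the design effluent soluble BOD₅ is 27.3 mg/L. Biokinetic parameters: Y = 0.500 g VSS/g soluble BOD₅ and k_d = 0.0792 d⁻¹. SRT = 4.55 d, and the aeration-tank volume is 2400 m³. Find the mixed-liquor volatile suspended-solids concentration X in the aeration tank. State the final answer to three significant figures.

X ≈ 1410 mg/L

Solving the biomass balance for X: X = Y Q (S₀−S) θ_c / [V (1+k_d θ_c)] = 0.500 × 1590 × (1300 − 27.3) × 4.55 / [2400 × (1 + 0.0792 × 4.55)] = 1410 mg/L.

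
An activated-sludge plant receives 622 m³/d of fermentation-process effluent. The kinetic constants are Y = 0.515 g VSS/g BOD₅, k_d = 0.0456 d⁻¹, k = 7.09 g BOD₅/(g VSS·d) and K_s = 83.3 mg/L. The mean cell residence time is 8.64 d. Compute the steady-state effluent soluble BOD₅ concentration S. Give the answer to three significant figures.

For a completely mixed reactor with recycle the Lawrence–McCarty relation gives S = K_s·(1 + k_d·θ_c) / [θ_c·(Y·k − k_d) − 1] = 83.3 × (1 + 0.0456 × 8.64) / [8.64 × (0.515 × 7.09 − 0.0456) − 1] = 116.1 / 30.15 = 3.851 mg/L.

S ≈ 3.85 mg/L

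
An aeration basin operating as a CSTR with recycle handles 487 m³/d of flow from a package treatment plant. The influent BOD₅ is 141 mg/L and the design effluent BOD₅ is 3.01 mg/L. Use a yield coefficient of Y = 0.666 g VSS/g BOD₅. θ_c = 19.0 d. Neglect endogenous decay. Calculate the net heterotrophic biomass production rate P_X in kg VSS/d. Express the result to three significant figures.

With endogenous decay neglected, the observed yield equals the true yield: Y_obs = Y = 0.666 g VSS/g BOD₅.
ΔS = 141 − 3.01 = 138.0 mg/L, so the substrate removal rate is 487 × 138.0/1000 = 67.20 kg BOD₅/d.
P_X = Y_obs · Q(S₀ − S) = 0.6660 × 67.20 = 44.76 kg VSS/d.

P_X ≈ 44.8 kg VSS/d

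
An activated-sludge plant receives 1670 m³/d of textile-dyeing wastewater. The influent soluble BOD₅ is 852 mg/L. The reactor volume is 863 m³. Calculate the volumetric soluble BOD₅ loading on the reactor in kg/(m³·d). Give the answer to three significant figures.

Volumetric loading L_v = Q·S₀ / V = 1670 × 852 g/m³ / 863.0 m³ = 1649 g/(m³·d) = 1.649 kg soluble BOD₅/(m³·d).

L_v ≈ 1.65 kg soluble BOD₅/(m³·d)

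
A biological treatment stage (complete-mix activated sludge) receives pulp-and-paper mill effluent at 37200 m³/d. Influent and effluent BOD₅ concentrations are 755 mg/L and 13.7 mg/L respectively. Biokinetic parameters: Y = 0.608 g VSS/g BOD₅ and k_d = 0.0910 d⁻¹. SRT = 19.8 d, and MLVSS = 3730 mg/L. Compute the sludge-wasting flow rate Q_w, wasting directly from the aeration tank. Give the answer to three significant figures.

Q_w ≈ 1600 m³/d

Steady-state biomass mass balance: V·X·(1 + k_d·θ_c) = Y·Q·(S₀ − S)·θ_c, so V = 0.608 × 37200 × (755 − 13.7) × 19.8 / [3730 × (1 + 0.0910 × 19.8)] = 3.32×10^8 / 10451 = 31766 m³.
For wasting at MLVSS concentration, Q_w = V/θ_c = 31766/19.8 = 1604 m³/d.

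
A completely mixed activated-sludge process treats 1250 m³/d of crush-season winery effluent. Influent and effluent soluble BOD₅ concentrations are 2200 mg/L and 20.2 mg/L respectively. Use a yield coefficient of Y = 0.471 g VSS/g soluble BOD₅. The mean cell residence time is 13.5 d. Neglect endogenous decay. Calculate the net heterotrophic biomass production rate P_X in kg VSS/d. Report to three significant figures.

Since k_d ≈ 0, Y_obs = Y = 0.471 g VSS/g soluble BOD₅.
ΔS = 2200 − 20.2 = 2180 mg/L, so the substrate removal rate is 1250 × 2180/1000 = 2725 kg soluble BOD₅/d.
Net biomass production P_X = Y_obs × Q·(S₀ − S) = 0.4710 × 2725 = 1283 kg VSS/d.

P_X ≈ 1280 kg VSS/d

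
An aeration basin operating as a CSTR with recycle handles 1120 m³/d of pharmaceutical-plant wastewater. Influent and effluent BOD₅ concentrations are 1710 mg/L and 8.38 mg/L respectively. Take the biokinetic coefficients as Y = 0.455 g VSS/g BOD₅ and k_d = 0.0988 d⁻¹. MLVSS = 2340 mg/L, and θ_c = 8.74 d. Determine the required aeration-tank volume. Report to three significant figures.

Steady-state biomass mass balance: V·X·(1 + k_d·θ_c) = Y·Q·(S₀ − S)·θ_c, so V = 0.455 × 1120 × (1710 − 8.38) × 8.74 / [2340 × (1 + 0.0988 × 8.74)] = 7.58×10^6 / 4361 = 1738 m³.

V ≈ 1740 m³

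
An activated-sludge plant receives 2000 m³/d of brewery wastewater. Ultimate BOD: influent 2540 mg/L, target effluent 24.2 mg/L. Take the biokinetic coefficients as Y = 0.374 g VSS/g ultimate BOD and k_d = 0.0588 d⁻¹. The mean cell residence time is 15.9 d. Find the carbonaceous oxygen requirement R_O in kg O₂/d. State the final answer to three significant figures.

R_O ≈ 3650 kg O₂/d

Correct the yield for decay: Y_obs = Y/(1 + k_d θ_c) = 0.374 / (1 + 0.0588 × 15.9) = 0.374 / 1.935 = 0.1933.
ΔS = 2540 − 24.2 = 2516 mg/L, so the substrate removal rate is 2000 × 2516/1000 = 5032 kg ultimate BOD/d.
P_X = Y_obs·Q·(S₀ − S) = 0.1933 × 5032 = 972.6 kg VSS/d.
Carbonaceous O₂ demand = substrate oxidised − cell-mass equivalent = 5032 − 1.42 × 972.6 = 3651 kg O₂/d.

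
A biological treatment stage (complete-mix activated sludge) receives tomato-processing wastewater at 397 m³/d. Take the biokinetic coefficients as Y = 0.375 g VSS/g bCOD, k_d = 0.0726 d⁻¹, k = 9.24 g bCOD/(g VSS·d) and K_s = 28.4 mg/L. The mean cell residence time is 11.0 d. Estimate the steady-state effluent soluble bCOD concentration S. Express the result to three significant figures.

S ≈ 1.41 mg/L

For a completely mixed reactor with recycle the Lawrence–McCarty relation gives S = K_s·(1 + k_d·θ_c) / [θ_c·(Y·k − k_d) − 1] = 28.4 × (1 + 0.0726 × 11.0) / [11.0 × (0.375 × 9.24 − 0.0726) − 1] = 51.08 / 36.32 = 1.407 mg/L.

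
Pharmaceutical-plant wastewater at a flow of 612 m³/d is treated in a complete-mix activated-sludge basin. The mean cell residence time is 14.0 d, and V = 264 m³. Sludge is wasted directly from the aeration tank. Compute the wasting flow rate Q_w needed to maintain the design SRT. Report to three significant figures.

Wasting from the aeration tank: Q_w = V / θ_c = 264.0 / 14.0 = 18.86 m³/d.

Q_w ≈ 18.9 m³/d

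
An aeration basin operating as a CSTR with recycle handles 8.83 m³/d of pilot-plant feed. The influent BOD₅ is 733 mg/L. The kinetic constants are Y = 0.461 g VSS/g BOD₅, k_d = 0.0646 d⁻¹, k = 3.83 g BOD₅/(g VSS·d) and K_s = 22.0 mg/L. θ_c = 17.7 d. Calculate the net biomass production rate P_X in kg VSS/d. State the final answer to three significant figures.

P_X ≈ 1.39 kg VSS/d

Effluent substrate depends only on kinetics and SRT: S = K_s(1 + k_d θ_c) / [θ_c(Yk − k_d) − 1] = 22.0 × (1 + 0.0646 × 17.7) / [17.7 × (0.461 × 3.83 − 0.0646) − 1] = 47.16 / 29.11 = 1.620 mg/L.
Y_obs = Y / (1 + k_d θ_c) = 0.461 / (1 + 0.0646 × 17.7) = 0.461 / 2.143 = 0.2151.
Substrate removed = Q·(S₀ − S) = 8.83 m³/d × (733 − 1.62) g/m³ = 6.46×10^3 g/d = 6.458 kg/d.
So the net sludge growth is P_X = 0.2151 × 6.458 = 1.389 kg VSS/d.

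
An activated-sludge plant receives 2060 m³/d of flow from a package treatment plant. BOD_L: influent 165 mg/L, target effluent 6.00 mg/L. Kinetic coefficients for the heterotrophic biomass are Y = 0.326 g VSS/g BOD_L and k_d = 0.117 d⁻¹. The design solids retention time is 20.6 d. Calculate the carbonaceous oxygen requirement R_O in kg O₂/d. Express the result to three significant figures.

R_O ≈ 283 kg O₂/d

The observed yield is Y_obs = Y/(1 + k_d·θ_c) = 0.326 / (1 + 0.117 × 20.6) = 0.326 / 3.410 = 0.09560 g VSS per g BOD_L removed.
Substrate removed = Q·(S₀ − S) = 2060 m³/d × (165 − 6.00) g/m³ = 3.28×10^5 g/d = 327.5 kg/d.
Net sludge production P_X = 0.09560 × 327.5 = 31.31 kg VSS/d.
R_O = Q·(S₀ − S) − 1.42·P_X = 327.5 − 1.42 × 31.31 = 283.1 kg O₂/d.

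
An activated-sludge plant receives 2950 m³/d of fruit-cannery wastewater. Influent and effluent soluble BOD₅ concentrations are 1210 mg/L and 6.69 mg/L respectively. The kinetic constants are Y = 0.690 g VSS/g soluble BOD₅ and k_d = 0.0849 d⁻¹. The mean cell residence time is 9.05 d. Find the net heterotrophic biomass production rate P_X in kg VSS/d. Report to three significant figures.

P_X ≈ 1390 kg VSS/d

Y_obs = Y / (1 + k_d θ_c) = 0.690 / (1 + 0.0849 × 9.05) = 0.690 / 1.768 = 0.3902.
Q·(S₀ − S) = 2950 × (1210 − 6.69) × 10⁻³ = 3550 kg/d removed.
Biomass produced: P_X = Y_obs·Q·ΔS = 0.3902 × 3550 ≈ 1385 kg VSS/d.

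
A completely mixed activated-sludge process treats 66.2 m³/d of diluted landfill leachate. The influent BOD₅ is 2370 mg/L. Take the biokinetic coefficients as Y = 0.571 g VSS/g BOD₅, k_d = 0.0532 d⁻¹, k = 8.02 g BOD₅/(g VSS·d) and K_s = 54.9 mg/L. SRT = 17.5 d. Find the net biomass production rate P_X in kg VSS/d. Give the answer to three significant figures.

P_X ≈ 46.4 kg VSS/d

For a completely mixed reactor with recycle the Lawrence–McCarty relation gives S = K_s·(1 + k_d·θ_c) / [θ_c·(Y·k − k_d) − 1] = 54.9 × (1 + 0.0532 × 17.5) / [17.5 × (0.571 × 8.02 − 0.0532) − 1] = 106.0 / 78.21 = 1.355 mg/L.
Observed yield with endogenous decay: Y_obs = Y / (1 + k_d·θ_c) = 0.571 / (1 + 0.0532 × 17.5) = 0.571 / 1.931 = 0.2957 g VSS/g BOD₅.
Mass of BOD₅ removed per day: Q(S₀ − S) = 66.2 × 2369 g/m³ = 156.8 kg/d.
Biomass produced: P_X = Y_obs·Q·ΔS = 0.2957 × 156.8 ≈ 46.37 kg VSS/d.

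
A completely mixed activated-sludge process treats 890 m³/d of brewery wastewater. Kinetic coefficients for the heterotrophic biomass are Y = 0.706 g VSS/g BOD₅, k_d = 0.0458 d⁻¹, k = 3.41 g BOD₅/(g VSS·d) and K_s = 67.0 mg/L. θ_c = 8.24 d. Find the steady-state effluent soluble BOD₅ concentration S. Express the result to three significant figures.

From the Monod/SRT balance for a CMAS, S = K_s·(1+k_d θ_c)/[θ_c·(Y k − k_d) − 1] = 67.0 × (1 + 0.0458 × 8.24) / [8.24 × (0.706 × 3.41 − 0.0458) − 1] = 92.29 / 18.46 = 4.999 mg/L.

S ≈ 5.00 mg/L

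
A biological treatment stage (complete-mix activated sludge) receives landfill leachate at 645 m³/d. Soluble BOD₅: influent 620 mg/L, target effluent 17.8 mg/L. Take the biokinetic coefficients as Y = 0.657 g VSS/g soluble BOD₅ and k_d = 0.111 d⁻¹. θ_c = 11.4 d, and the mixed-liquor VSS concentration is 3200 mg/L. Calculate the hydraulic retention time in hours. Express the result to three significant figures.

τ ≈ 14.9 h

Steady-state biomass mass balance: V·X·(1 + k_d·θ_c) = Y·Q·(S₀ − S)·θ_c, so V = 0.657 × 645 × (620 − 17.8) × 11.4 / [3200 × (1 + 0.111 × 11.4)] = 2.91×10^6 / 7249 = 401.3 m³.
Hydraulic retention time τ = V/Q = 401.3 / 645 = 0.6222 d = 14.93 h.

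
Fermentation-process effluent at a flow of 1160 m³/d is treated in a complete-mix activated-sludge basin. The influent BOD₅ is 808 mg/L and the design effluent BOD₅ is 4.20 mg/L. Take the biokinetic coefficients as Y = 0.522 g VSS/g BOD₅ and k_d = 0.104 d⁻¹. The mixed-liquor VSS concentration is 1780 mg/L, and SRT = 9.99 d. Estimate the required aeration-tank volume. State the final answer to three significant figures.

V ≈ 1340 m³

Rearranging the biomass balance for a CMAS with decay, V = Y·Q·ΔS·θ_c / [X·(1+k_d θ_c)] = 0.522 × 1160 × (808 − 4.20) × 9.99 / [1780 × (1 + 0.104 × 9.99)] = 4.86×10^6 / 3629 = 1340 m³.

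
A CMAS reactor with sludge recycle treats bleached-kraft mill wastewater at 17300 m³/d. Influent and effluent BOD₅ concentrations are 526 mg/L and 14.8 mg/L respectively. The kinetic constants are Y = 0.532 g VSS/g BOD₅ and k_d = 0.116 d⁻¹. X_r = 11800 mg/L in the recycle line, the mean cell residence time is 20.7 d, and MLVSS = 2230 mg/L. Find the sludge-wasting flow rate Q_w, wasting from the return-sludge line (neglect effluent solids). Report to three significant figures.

From the SRT design equation V = Y Q (S₀−S) θ_c / [X (1 + k_d θ_c)] = 0.532 × 17300 × (526 − 14.8) × 20.7 / [2230 × (1 + 0.116 × 20.7)] = 9.74×10^7 / 7585 = 12840 m³.
Q_w = (V·X)/(θ_c X_r) = 12840 × 2230 / (20.7 × 11800) = 117.2 m³/d.

Q_w ≈ 117 m³/d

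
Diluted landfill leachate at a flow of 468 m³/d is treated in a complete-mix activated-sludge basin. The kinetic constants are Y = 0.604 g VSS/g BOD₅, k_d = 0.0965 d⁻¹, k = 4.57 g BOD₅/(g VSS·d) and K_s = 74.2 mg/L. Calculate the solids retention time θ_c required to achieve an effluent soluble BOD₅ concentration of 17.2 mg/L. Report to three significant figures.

From 1/θ_c = Y·k·S/(K_s + S) − k_d: Y·k·S/(K_s+S) = 0.604 × 4.57 × 17.2 / (74.2 + 17.2) = 0.5194 d⁻¹.
1/θ_c = 0.5194 − 0.0965 = 0.4229 d⁻¹, so θ_c = 2.364 d.

θ_c ≈ 2.36 d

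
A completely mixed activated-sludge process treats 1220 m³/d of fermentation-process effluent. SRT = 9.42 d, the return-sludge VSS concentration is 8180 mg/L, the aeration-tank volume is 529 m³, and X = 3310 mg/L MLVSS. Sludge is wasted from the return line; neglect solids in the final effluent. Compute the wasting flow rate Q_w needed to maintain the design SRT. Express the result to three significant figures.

Q_w ≈ 22.7 m³/d

Q_w = (V·X)/(θ_c X_r) = 529.0 × 3310 / (9.42 × 8180) = 22.72 m³/d.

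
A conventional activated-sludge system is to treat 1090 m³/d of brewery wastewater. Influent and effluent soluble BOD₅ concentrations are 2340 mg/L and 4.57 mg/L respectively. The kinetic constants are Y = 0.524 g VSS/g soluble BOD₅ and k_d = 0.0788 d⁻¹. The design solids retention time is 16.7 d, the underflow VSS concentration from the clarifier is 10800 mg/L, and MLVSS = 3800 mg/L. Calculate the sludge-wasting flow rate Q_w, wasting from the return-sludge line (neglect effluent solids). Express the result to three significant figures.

Q_w ≈ 53.3 m³/d

From the SRT design equation V = Y Q (S₀−S) θ_c / [X (1 + k_d θ_c)] = 0.524 × 1090 × (2340 − 4.57) × 16.7 / [3800 × (1 + 0.0788 × 16.7)] = 2.23×10^7 / 8801 = 2531 m³.
Q_w = (V·X)/(θ_c X_r) = 2531 × 3800 / (16.7 × 10800) = 53.33 m³/d.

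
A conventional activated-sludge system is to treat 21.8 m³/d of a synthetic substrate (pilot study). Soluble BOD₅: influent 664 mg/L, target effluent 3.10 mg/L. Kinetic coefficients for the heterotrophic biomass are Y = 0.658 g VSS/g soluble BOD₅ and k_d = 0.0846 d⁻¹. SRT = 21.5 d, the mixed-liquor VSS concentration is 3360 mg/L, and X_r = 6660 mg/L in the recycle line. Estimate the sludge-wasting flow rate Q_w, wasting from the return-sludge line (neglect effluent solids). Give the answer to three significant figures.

From the SRT design equation V = Y Q (S₀−S) θ_c / [X (1 + k_d θ_c)] = 0.658 × 21.8 × (664 − 3.10) × 21.5 / [3360 × (1 + 0.0846 × 21.5)] = 2.04×10^5 / 9472 = 21.52 m³.
θ_c = V·X/(Q_w·X_r) when wasting from the recycle, so Q_w = V·X/(θ_c·X_r) = 21.52 × 3360 / (21.5 × 6660) = 0.5050 m³/d.

Q_w ≈ 0.505 m³/d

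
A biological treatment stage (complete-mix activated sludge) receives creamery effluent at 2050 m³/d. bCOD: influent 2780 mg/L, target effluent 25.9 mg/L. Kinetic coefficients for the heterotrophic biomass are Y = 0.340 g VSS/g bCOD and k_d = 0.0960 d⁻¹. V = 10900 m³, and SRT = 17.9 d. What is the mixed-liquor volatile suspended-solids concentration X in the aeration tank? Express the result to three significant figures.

Solving the biomass balance for X: X = Y Q (S₀−S) θ_c / [V (1+k_d θ_c)] = 0.340 × 2050 × (2780 − 25.9) × 17.9 / [10900 × (1 + 0.0960 × 17.9)] = 1160 mg/L.

X ≈ 1160 mg/L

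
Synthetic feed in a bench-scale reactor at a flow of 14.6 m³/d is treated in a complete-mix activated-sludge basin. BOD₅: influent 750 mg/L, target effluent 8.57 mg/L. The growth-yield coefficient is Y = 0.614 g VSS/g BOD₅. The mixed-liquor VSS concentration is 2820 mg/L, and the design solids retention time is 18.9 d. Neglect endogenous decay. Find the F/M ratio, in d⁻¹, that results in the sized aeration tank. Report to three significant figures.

F/M ≈ 0.0872 d⁻¹

V·X = Y·Q·ΔS·θ_c gives V = 0.614 × 14.6 × (750 − 8.57) × 18.9 / 2820 = 44.55 m³.
F/M = applied load / biomass = Q·S₀/(V·X) = 14.6 × 750 / (44.55 × 2820) = 0.08717 d⁻¹.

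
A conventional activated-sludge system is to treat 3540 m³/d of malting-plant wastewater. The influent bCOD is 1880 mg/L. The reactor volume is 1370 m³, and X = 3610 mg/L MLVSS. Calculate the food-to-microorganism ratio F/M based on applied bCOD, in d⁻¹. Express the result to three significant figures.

F/M = applied load / biomass = Q·S₀/(V·X) = 3540 × 1880 / (1370 × 3610) = 1.346 d⁻¹.

F/M ≈ 1.35 d⁻¹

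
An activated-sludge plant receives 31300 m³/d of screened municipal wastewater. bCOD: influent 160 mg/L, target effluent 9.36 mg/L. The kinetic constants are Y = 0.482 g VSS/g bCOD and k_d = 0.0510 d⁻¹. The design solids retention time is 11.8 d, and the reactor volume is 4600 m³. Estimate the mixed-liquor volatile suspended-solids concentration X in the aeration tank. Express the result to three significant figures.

From V·X·(1 + k_d·θ_c) = Y·Q·(S₀ − S)·θ_c: X = 0.482 × 31300 × (160 − 9.36) × 11.8 / [4600 × (1 + 0.0510 × 11.8)] = 3640 mg/L.

X ≈ 3640 mg/L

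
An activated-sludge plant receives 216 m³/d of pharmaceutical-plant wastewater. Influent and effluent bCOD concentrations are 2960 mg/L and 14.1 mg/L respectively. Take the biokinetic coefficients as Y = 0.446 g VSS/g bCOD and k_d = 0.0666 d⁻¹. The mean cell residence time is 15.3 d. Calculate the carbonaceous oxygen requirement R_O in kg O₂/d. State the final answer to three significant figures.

The observed yield is Y_obs = Y/(1 + k_d·θ_c) = 0.446 / (1 + 0.0666 × 15.3) = 0.446 / 2.019 = 0.2209 g VSS per g bCOD removed.
Substrate removed = Q·(S₀ − S) = 216 m³/d × (2960 − 14.1) g/m³ = 6.36×10^5 g/d = 636.3 kg/d.
Biomass synthesised: P_X = Y_obs × 636.3 = 140.6 kg VSS/d.
R_O = Q·ΔS − 1.42 P_X = 636.3 − 199.6 = 436.7 kg O₂/d.

R_O ≈ 437 kg O₂/d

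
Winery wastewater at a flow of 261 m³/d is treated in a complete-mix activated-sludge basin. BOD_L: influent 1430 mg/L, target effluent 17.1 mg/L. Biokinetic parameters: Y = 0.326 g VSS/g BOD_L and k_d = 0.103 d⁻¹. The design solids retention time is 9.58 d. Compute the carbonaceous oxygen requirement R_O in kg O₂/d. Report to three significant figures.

R_O ≈ 283 kg O₂/d

The observed yield is Y_obs = Y/(1 + k_d·θ_c) = 0.326 / (1 + 0.103 × 9.58) = 0.326 / 1.987 = 0.1641 g VSS per g BOD_L removed.
ΔS = 1430 − 17.1 = 1413 mg/L, so the substrate removal rate is 261 × 1413/1000 = 368.8 kg BOD_L/d.
Net sludge production P_X = 0.1641 × 368.8 = 60.51 kg VSS/d.
R_O = Q·(S₀ − S) − 1.42·P_X = 368.8 − 1.42 × 60.51 = 282.8 kg O₂/d.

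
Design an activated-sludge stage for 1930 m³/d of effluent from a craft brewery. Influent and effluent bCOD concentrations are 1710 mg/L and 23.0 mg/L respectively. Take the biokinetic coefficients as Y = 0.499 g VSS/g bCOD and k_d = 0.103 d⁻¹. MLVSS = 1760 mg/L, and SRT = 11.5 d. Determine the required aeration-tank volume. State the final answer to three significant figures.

V ≈ 4860 m³

From the SRT design equation V = Y Q (S₀−S) θ_c / [X (1 + k_d θ_c)] = 0.499 × 1930 × (1710 − 23.0) × 11.5 / [1760 × (1 + 0.103 × 11.5)] = 1.87×10^7 / 3845 = 4860 m³.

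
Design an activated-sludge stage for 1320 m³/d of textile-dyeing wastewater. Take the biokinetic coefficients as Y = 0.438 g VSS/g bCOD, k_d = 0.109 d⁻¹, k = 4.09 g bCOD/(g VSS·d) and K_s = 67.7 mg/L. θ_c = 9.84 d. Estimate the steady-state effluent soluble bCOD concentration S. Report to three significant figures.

S ≈ 9.02 mg/L

Effluent substrate depends only on kinetics and SRT: S = K_s(1 + k_d θ_c) / [θ_c(Yk − k_d) − 1] = 67.7 × (1 + 0.109 × 9.84) / [9.84 × (0.438 × 4.09 − 0.109) − 1] = 140.3 / 15.56 = 9.020 mg/L.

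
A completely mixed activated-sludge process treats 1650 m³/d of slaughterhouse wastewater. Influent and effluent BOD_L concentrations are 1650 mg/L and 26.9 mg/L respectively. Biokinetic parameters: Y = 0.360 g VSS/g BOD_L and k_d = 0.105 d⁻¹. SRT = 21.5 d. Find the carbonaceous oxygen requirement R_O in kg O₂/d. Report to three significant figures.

R_O ≈ 2260 kg O₂/d

Observed yield with endogenous decay: Y_obs = Y / (1 + k_d·θ_c) = 0.360 / (1 + 0.105 × 21.5) = 0.360 / 3.257 = 0.1105 g VSS/g BOD_L.
Q·(S₀ − S) = 1650 × (1650 − 26.9) × 10⁻³ = 2678 kg/d removed.
Net sludge production P_X = 0.1105 × 2678 = 296.0 kg VSS/d.
R_O = Q·(S₀ − S) − 1.42·P_X = 2678 − 1.42 × 296.0 = 2258 kg O₂/d.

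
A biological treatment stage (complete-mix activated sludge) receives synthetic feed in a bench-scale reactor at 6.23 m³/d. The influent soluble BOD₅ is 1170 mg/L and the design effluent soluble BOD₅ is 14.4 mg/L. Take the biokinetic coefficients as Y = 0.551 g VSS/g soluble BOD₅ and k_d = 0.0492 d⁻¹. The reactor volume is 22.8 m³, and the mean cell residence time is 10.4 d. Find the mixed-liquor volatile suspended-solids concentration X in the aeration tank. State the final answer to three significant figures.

Solving the biomass balance for X: X = Y Q (S₀−S) θ_c / [V (1+k_d θ_c)] = 0.551 × 6.23 × (1170 − 14.4) × 10.4 / [22.8 × (1 + 0.0492 × 10.4)] = 1197 mg/L.

X ≈ 1200 mg/L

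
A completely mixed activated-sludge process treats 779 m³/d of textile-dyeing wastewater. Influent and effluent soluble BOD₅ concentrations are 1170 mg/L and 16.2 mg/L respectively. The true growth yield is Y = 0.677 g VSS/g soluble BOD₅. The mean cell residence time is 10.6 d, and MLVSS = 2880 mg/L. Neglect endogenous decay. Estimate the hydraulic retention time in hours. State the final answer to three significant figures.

V·X = Y·Q·ΔS·θ_c gives V = 0.677 × 779 × (1170 − 16.2) × 10.6 / 2880 = 2240 m³.
Hydraulic retention time τ = V/Q = 2240 / 779 = 2.875 d = 69.00 h.

τ ≈ 69.0 h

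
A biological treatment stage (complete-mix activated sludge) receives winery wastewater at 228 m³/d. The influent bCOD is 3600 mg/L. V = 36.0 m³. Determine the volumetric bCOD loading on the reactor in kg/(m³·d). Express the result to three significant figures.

Applied bCOD load per unit volume = Q·S₀/V = (228 × 3600/1000)/36.00 = 22.80 kg bCOD·m⁻³·d⁻¹.

L_v ≈ 22.8 kg bCOD/(m³·d)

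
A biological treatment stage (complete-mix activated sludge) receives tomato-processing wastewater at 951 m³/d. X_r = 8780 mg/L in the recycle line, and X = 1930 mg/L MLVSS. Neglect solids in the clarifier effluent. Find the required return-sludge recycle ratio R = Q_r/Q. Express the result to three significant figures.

Solids balance on the clarifier gives (1+R)X = R·X_r, so R = X/(X_r − X) = 1930 / (8780 − 1930) = 0.2818.

R ≈ 0.282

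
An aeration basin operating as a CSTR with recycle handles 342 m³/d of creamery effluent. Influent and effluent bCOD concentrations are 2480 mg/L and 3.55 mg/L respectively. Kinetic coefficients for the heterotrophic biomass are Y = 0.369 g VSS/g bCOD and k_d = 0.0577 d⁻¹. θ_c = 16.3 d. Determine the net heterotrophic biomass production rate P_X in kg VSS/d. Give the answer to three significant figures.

The observed yield is Y_obs = Y/(1 + k_d·θ_c) = 0.369 / (1 + 0.0577 × 16.3) = 0.369 / 1.941 = 0.1902 g VSS per g bCOD removed.
Mass of bCOD removed per day: Q(S₀ − S) = 342 × 2476 g/m³ = 846.9 kg/d.
Net biomass production P_X = Y_obs × Q·(S₀ − S) = 0.1902 × 846.9 = 161.1 kg VSS/d.

P_X ≈ 161 kg VSS/d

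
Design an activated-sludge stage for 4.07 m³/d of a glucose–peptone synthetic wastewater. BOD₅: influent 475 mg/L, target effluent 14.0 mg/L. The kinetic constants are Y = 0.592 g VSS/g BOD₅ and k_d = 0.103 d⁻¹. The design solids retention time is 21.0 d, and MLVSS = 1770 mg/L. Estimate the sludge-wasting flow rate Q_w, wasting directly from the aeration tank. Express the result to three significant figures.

From the SRT design equation V = Y Q (S₀−S) θ_c / [X (1 + k_d θ_c)] = 0.592 × 4.07 × (475 − 14.0) × 21.0 / [1770 × (1 + 0.103 × 21.0)] = 2.33×10^4 / 5599 = 4.166 m³.
Wasting from the aeration tank: Q_w = V / θ_c = 4.166 / 21.0 = 0.1984 m³/d.

Q_w ≈ 0.198 m³/d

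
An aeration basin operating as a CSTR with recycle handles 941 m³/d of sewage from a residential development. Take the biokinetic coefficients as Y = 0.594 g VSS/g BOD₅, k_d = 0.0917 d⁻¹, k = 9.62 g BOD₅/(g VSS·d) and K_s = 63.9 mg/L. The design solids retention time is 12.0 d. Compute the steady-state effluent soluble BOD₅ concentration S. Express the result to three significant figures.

S ≈ 2.02 mg/L

From the Monod/SRT balance for a CMAS, S = K_s·(1+k_d θ_c)/[θ_c·(Y k − k_d) − 1] = 63.9 × (1 + 0.0917 × 12.0) / [12.0 × (0.594 × 9.62 − 0.0917) − 1] = 134.2 / 66.47 = 2.019 mg/L.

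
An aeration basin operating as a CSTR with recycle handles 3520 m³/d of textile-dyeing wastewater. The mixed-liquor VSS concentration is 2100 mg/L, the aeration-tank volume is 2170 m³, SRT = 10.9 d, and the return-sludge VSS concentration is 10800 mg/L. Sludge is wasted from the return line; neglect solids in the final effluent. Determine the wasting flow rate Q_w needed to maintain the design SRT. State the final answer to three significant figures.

Q_w ≈ 38.7 m³/d

Q_w = (V·X)/(θ_c X_r) = 2170 × 2100 / (10.9 × 10800) = 38.71 m³/d.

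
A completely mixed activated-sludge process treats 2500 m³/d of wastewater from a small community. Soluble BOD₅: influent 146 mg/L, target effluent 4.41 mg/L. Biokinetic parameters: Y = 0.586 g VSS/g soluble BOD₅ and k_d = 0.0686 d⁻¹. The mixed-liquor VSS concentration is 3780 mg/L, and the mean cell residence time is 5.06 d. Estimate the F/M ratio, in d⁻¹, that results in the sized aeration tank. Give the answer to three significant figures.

Rearranging the biomass balance for a CMAS with decay, V = Y·Q·ΔS·θ_c / [X·(1+k_d θ_c)] = 0.586 × 2500 × (146 − 4.41) × 5.06 / [3780 × (1 + 0.0686 × 5.06)] = 1.05×10^6 / 5092 = 206.1 m³.
F/M = applied load / biomass = Q·S₀/(V·X) = 2500 × 146 / (206.1 × 3780) = 0.4685 d⁻¹.

F/M ≈ 0.468 d⁻¹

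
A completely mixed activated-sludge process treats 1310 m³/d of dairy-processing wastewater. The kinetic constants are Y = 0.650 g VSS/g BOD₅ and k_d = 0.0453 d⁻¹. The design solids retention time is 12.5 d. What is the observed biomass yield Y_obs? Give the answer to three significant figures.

Y_obs ≈ 0.415 g VSS/g BOD₅

The observed yield is Y_obs = Y/(1 + k_d·θ_c) = 0.650 / (1 + 0.0453 × 12.5) = 0.650 / 1.566 = 0.4150 g VSS per g BOD₅ removed.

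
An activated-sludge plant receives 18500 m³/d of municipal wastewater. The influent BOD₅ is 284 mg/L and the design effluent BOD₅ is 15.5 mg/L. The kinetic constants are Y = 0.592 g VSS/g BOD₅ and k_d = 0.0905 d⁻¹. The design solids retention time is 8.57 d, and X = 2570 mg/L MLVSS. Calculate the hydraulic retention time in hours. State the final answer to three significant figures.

From the SRT design equation V = Y Q (S₀−S) θ_c / [X (1 + k_d θ_c)] = 0.592 × 18500 × (284 − 15.5) × 8.57 / [2570 × (1 + 0.0905 × 8.57)] = 2.52×10^7 / 4563 = 5523 m³.
Hydraulic retention time τ = V/Q = 5523 / 18500 = 0.2985 d = 7.164 h.

τ ≈ 7.16 h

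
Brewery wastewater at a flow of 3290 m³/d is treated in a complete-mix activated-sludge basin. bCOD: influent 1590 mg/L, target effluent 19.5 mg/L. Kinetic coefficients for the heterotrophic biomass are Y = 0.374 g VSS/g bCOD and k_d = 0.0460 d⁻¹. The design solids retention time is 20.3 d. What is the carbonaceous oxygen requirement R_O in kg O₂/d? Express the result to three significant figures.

Observed yield with endogenous decay: Y_obs = Y / (1 + k_d·θ_c) = 0.374 / (1 + 0.0460 × 20.3) = 0.374 / 1.934 = 0.1934 g VSS/g bCOD.
Substrate removed = Q·(S₀ − S) = 3290 m³/d × (1590 − 19.5) g/m³ = 5.17×10^6 g/d = 5167 kg/d.
Biomass synthesised: P_X = Y_obs × 5167 = 999.3 kg VSS/d.
R_O = Q·ΔS − 1.42 P_X = 5167 − 1419 = 3748 kg O₂/d.

R_O ≈ 3750 kg O₂/d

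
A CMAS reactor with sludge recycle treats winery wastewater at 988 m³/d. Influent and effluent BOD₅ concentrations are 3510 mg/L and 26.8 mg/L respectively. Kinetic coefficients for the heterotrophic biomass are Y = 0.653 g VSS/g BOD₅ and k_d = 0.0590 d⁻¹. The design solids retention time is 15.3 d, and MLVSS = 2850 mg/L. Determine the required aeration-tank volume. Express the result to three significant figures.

Rearranging the biomass balance for a CMAS with decay, V = Y·Q·ΔS·θ_c / [X·(1+k_d θ_c)] = 0.653 × 988 × (3510 − 26.8) × 15.3 / [2850 × (1 + 0.0590 × 15.3)] = 3.44×10^7 / 5423 = 6341 m³.

V ≈ 6340 m³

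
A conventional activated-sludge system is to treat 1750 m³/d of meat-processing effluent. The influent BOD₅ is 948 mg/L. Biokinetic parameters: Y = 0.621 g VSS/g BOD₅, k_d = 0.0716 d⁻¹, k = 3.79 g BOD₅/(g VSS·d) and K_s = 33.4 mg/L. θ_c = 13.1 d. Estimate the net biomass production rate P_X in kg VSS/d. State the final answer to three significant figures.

P_X ≈ 530 kg VSS/d

From the Monod/SRT balance for a CMAS, S = K_s·(1+k_d θ_c)/[θ_c·(Y k − k_d) − 1] = 33.4 × (1 + 0.0716 × 13.1) / [13.1 × (0.621 × 3.79 − 0.0716) − 1] = 64.73 / 28.89 = 2.240 mg/L.
The observed yield is Y_obs = Y/(1 + k_d·θ_c) = 0.621 / (1 + 0.0716 × 13.1) = 0.621 / 1.938 = 0.3204 g VSS per g BOD₅ removed.
Q·(S₀ − S) = 1750 × (948 − 2.24) × 10⁻³ = 1655 kg/d removed.
Net biomass production P_X = Y_obs × Q·(S₀ − S) = 0.3204 × 1655 = 530.4 kg VSS/d.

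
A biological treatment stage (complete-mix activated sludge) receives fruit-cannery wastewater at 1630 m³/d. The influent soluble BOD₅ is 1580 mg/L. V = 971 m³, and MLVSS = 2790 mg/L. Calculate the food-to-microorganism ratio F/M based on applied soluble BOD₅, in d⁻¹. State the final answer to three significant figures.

F/M = applied load / biomass = Q·S₀/(V·X) = 1630 × 1580 / (971.0 × 2790) = 0.9507 d⁻¹.

F/M ≈ 0.951 d⁻¹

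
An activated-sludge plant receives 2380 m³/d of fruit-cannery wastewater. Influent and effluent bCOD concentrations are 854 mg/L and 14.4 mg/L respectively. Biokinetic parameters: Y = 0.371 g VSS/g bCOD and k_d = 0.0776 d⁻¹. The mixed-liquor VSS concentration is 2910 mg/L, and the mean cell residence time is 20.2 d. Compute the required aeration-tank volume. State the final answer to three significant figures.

Rearranging the biomass balance for a CMAS with decay, V = Y·Q·ΔS·θ_c / [X·(1+k_d θ_c)] = 0.371 × 2380 × (854 − 14.4) × 20.2 / [2910 × (1 + 0.0776 × 20.2)] = 1.5×10^7 / 7471 = 2004 m³.

V ≈ 2000 m³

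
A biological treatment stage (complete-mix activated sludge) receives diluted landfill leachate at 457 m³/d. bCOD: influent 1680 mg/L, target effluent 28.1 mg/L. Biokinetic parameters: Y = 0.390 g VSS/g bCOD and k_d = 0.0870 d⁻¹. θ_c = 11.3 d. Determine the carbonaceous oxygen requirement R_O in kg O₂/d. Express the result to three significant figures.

Y_obs = Y / (1 + k_d θ_c) = 0.390 / (1 + 0.0870 × 11.3) = 0.390 / 1.983 = 0.1967.
Q·(S₀ − S) = 457 × (1680 − 28.1) × 10⁻³ = 754.9 kg/d removed.
Biomass synthesised: P_X = Y_obs × 754.9 = 148.5 kg VSS/d.
R_O = Q·(S₀ − S) − 1.42·P_X = 754.9 − 1.42 × 148.5 = 544.1 kg O₂/d.

R_O ≈ 544 kg O₂/d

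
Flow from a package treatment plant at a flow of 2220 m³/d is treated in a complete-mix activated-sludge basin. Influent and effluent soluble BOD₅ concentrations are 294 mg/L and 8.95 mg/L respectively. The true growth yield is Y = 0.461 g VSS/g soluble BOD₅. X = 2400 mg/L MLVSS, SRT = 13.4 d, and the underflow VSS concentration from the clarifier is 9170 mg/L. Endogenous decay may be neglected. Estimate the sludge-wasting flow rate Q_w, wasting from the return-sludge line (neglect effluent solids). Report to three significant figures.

Q_w ≈ 31.8 m³/d

With k_d = 0 the design equation reduces to V = Y Q (S₀−S) θ_c / X = 0.461 × 2220 × (294 − 8.95) × 13.4 / 2400 = 1629 m³.
Wasting from the return line (neglecting effluent solids): Q_w = V·X / (θ_c·X_r) = 1629 × 2400 / (13.4 × 9170) = 31.81 m³/d.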